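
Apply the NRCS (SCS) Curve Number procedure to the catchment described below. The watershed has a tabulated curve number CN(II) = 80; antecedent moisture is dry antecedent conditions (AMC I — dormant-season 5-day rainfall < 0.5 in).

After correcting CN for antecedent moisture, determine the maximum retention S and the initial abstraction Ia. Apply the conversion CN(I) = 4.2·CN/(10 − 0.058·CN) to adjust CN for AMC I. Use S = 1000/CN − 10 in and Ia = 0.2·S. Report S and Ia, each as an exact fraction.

S = 125/21 in ≈ 5.952 in; Ia = 25/21 in ≈ 1.190 in

CN(I) from CN(II)=80: (4.2·80)/(10 − 0.058·80) = 4200/67 ≈ 62.687
S = 1000/(4200/67) − 10 = 125/21 in ≈ 5.952 in
Initial abstraction Ia = S/5 = (125/21)/5 = 25/21 ≈ 1.190 in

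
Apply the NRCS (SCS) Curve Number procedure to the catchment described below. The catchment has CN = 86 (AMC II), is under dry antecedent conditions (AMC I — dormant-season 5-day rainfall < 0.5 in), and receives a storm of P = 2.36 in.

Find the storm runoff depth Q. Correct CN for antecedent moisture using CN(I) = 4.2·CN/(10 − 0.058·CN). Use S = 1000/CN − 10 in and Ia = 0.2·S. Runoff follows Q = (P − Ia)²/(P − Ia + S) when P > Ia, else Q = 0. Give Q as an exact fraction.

CN(I) from CN(II)=86: (4.2·86)/(10 − 0.058·86) = 12900/179 ≈ 72.067
Max retention: S = 1000/(12900/179) − 10 = 500/129 in (≈ 3.876 in)
Initial abstraction Ia = S/5 = (500/129)/5 = 100/129 ≈ 0.775 in
P − Ia = 2.360 − 0.775 = 5111/3225 ≈ 1.585 in (> 0, runoff occurs)
Q = (5111/3225)²/((5111/3225) + 500/129) = (26122321/10400625)/(17611/3225) = 26122321/56795475 in ≈ 0.460 in

Q = 26122321/56795475 in ≈ 0.460 in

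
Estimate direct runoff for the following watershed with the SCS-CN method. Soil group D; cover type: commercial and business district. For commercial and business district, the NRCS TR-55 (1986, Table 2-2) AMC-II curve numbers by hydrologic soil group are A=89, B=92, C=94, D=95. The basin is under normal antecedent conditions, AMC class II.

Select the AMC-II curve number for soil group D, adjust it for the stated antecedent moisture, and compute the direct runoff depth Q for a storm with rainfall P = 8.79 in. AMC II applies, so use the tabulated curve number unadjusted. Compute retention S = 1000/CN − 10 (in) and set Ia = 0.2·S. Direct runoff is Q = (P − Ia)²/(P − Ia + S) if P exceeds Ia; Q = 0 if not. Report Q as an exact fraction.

Q = 272283001/33251900 in ≈ 8.188 in

NRCS table: commercial and business district, soil group D → CN(II) = 95
Average conditions: CN = 95 (no AMC adjustment).
S = 1000/95 − 10 = 10/19 in ≈ 0.526 in
Ia = 0.2S: 0.2·0.526 = 0.105 in (exactly 2/19)
Excess rainfall: 8.790 − 0.105 = 8.685 in; P > Ia so Q > 0
Runoff Q = (P−Ia)²/(P−Ia+S) = (8.685)²/(8.685+0.526) = 272283001/33251900 ≈ 8.188 in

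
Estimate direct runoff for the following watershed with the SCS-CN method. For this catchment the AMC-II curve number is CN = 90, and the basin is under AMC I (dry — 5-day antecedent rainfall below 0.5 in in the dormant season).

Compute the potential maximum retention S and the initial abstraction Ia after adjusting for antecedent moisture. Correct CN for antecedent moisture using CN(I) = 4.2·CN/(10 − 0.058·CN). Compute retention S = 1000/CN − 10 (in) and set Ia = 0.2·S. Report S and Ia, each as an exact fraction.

Adjust CN=90 to AMC I: 4.2·90/(10 − 0.058·90) → 378 ÷ (239/50) = 18900/239 ≈ 79.079
Max retention: S = 1000/(18900/239) − 10 = 500/189 in (≈ 2.646 in)
Ia = 0.2·(500/189) = 100/189 in ≈ 0.529 in

S = 500/189 in ≈ 2.646 in; Ia = 100/189 in ≈ 0.529 in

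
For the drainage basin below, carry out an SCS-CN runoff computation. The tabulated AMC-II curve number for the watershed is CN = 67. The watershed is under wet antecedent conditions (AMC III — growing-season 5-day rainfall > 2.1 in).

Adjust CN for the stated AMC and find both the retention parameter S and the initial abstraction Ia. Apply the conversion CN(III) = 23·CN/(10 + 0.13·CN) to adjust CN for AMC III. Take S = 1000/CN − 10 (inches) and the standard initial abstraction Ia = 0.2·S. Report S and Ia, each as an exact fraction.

Adjust CN=67 to AMC III: 23·67/(10 + 0.13·67) → 1541 ÷ (1871/100) = 154100/1871 ≈ 82.362
Max retention: S = 1000/(154100/1871) − 10 = 3300/1541 in (≈ 2.141 in)
Ia = 0.2·(3300/1541) = 660/1541 in ≈ 0.428 in

S = 3300/1541 in ≈ 2.141 in; Ia = 660/1541 in ≈ 0.428 in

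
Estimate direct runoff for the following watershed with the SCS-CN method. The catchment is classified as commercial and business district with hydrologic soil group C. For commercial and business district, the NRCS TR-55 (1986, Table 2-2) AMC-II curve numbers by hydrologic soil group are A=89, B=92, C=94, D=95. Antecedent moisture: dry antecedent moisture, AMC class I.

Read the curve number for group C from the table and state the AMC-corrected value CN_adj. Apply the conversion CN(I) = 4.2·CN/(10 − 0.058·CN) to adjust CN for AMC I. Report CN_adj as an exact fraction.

NRCS table: commercial and business district, soil group C → CN(II) = 94
CN(I) from CN(II)=94: (4.2·94)/(10 − 0.058·94) = 32900/379 ≈ 86.807

CN_adj = 32900/379 ≈ 86.807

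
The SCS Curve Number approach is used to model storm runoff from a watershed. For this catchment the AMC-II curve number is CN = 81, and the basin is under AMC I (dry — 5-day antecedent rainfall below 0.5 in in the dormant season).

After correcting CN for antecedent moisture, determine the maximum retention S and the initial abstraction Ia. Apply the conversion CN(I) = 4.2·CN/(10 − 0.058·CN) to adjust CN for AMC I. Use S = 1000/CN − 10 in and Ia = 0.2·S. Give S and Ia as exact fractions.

CN(I) from CN(II)=81: (4.2·81)/(10 − 0.058·81) = 170100/2651 ≈ 64.164
Max retention: S = 1000/(170100/2651) − 10 = 9500/1701 in (≈ 5.585 in)
Initial abstraction Ia = S/5 = (9500/1701)/5 = 1900/1701 ≈ 1.117 in

S = 9500/1701 in ≈ 5.585 in; Ia = 1900/1701 in ≈ 1.117 in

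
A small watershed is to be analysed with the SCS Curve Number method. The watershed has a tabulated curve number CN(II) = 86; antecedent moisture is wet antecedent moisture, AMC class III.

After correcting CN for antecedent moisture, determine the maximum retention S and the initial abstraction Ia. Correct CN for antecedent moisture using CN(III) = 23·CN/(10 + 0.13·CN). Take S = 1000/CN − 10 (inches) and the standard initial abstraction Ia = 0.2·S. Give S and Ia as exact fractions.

S = 700/989 in ≈ 0.708 in; Ia = 140/989 in ≈ 0.142 in

Adjust CN=86 to AMC III: 23·86/(10 + 0.13·86) → 1978 ÷ (1059/50) = 98900/1059 ≈ 93.390
Max retention: S = 1000/(98900/1059) − 10 = 700/989 in (≈ 0.708 in)
Ia = 0.2S: 0.2·0.708 = 0.142 in (exactly 140/989)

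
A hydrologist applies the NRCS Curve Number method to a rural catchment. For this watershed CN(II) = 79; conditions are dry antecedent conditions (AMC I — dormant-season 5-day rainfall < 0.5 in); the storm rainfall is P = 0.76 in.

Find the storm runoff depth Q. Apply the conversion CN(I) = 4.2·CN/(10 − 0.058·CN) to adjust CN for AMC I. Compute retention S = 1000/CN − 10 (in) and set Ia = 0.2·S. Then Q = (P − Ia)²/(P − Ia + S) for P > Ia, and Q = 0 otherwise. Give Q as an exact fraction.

Q = 0 in ≈ 0.000 in

Adjust CN=79 to AMC I: 4.2·79/(10 − 0.058·79) → (1659/5) ÷ (2709/500) = 7900/129 ≈ 61.240
S = 1000/(7900/129) − 10 = 500/79 in ≈ 6.329 in
Ia = 0.2S: 0.2·6.329 = 1.266 in (exactly 100/79)
P = 0.760 ≤ Ia = 1.266 in: entire storm abstracted, Q = 0.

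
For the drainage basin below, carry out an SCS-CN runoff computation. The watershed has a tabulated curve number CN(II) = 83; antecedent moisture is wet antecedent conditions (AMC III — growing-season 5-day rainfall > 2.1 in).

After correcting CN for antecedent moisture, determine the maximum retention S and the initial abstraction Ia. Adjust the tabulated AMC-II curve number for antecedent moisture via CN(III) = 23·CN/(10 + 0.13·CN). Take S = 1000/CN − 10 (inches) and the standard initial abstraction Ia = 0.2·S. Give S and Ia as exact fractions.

S = 1700/1909 in ≈ 0.891 in; Ia = 340/1909 in ≈ 0.178 in

CN(III) from CN(II)=83: (23·83)/(10 + 0.13·83) = 190900/2079 ≈ 91.823
Retention S: 1000/CN − 10 with CN=91.823 → S = 1700/1909 ≈ 0.891 in
Ia = 0.2S: 0.2·0.891 = 0.178 in (exactly 340/1909)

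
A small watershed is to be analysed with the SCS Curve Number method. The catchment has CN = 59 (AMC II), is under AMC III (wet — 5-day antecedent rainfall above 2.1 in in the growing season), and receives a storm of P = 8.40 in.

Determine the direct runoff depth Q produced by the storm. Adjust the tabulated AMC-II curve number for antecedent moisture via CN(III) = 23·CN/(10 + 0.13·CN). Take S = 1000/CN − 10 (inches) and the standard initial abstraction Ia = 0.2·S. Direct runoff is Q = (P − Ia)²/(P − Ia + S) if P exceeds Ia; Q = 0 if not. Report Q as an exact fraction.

Q = 1398887618/248989145 in ≈ 5.618 in

Adjust CN=59 to AMC III: 23·59/(10 + 0.13·59) → 1357 ÷ (1767/100) = 135700/1767 ≈ 76.797
Retention S: 1000/CN − 10 with CN=76.797 → S = 4100/1357 ≈ 3.021 in
Ia = 0.2·(4100/1357) = 820/1357 in ≈ 0.604 in
Excess rainfall: 8.400 − 0.604 = 7.796 in; P > Ia so Q > 0
Q: (52894/6785)² ÷ (73394/6785) = 1398887618/248989145 in (≈ 5.618 in)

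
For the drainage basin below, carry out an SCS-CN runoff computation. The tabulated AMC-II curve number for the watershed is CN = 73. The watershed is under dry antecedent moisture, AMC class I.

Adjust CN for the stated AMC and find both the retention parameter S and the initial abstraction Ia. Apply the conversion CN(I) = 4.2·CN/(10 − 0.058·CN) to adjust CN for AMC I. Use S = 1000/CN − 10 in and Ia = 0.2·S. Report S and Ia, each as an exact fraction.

S = 4500/511 in ≈ 8.806 in; Ia = 900/511 in ≈ 1.761 in

CN(I) from CN(II)=73: (4.2·73)/(10 − 0.058·73) = 51100/961 ≈ 53.174
Max retention: S = 1000/(51100/961) − 10 = 4500/511 in (≈ 8.806 in)
Ia = 0.2S: 0.2·8.806 = 1.761 in (exactly 900/511)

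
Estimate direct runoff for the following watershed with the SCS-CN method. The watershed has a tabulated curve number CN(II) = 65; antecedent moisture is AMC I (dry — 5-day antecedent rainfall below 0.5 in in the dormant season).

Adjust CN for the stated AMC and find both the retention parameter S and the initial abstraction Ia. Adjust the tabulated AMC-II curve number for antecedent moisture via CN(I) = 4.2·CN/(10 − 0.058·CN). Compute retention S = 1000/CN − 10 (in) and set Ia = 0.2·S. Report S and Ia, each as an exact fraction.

CN(I) from CN(II)=65: (4.2·65)/(10 − 0.058·65) = 3900/89 ≈ 43.820
Retention S: 1000/CN − 10 with CN=43.820 → S = 500/39 ≈ 12.821 in
Ia = 0.2S: 0.2·12.821 = 2.564 in (exactly 100/39)

S = 500/39 in ≈ 12.821 in; Ia = 100/39 in ≈ 2.564 in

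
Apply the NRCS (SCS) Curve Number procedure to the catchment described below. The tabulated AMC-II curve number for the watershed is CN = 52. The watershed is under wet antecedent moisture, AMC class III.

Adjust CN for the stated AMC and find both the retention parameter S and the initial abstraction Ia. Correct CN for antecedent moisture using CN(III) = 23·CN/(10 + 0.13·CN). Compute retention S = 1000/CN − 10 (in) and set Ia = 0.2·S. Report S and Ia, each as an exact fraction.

CN(III) from CN(II)=52: (23·52)/(10 + 0.13·52) = 29900/419 ≈ 71.360
Max retention: S = 1000/(29900/419) − 10 = 1200/299 in (≈ 4.013 in)
Ia = 0.2S: 0.2·4.013 = 0.803 in (exactly 240/299)

S = 1200/299 in ≈ 4.013 in; Ia = 240/299 in ≈ 0.803 in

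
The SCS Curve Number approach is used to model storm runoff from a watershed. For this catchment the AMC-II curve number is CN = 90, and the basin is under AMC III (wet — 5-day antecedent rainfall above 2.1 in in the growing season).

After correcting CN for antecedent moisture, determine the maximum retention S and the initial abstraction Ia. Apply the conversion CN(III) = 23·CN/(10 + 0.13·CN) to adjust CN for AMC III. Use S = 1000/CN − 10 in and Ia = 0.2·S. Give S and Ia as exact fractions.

CN(III) from CN(II)=90: (23·90)/(10 + 0.13·90) = 20700/217 ≈ 95.392
S = 1000/(20700/217) − 10 = 100/207 in ≈ 0.483 in
Initial abstraction Ia = S/5 = (100/207)/5 = 20/207 ≈ 0.097 in

S = 100/207 in ≈ 0.483 in; Ia = 20/207 in ≈ 0.097 in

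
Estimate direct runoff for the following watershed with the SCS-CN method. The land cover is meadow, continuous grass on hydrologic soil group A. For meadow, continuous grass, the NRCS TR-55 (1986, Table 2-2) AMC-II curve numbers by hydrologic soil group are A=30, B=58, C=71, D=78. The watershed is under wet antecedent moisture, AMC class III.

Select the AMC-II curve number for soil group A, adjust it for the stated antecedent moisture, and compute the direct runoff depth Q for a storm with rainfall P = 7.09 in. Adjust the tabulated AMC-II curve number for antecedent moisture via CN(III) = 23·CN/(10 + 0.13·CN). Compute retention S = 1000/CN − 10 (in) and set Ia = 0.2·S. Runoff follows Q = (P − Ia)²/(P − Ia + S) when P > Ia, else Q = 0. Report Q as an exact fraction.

Q = 1219476241/723954900 in ≈ 1.684 in

NRCS table: meadow, continuous grass, soil group A → CN(II) = 30
CN(III) from CN(II)=30: (23·30)/(10 + 0.13·30) = 6900/139 ≈ 49.640
S = 1000/(6900/139) − 10 = 700/69 in ≈ 10.145 in
Ia = 0.2·(700/69) = 140/69 in ≈ 2.029 in
P − Ia = 7.090 − 2.029 = 34921/6900 ≈ 5.061 in (> 0, runoff occurs)
Q: (34921/6900)² ÷ (104921/6900) = 1219476241/723954900 in (≈ 1.684 in)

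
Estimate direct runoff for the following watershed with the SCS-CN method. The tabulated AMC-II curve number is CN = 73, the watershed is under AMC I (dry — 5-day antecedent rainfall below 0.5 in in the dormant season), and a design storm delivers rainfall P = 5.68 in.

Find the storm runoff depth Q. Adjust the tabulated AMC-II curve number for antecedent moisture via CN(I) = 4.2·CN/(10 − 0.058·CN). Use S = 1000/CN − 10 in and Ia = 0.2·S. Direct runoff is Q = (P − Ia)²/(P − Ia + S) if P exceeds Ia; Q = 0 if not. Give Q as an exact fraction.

Q = 1253101922/1038364775 in ≈ 1.207 in

Adjust CN=73 to AMC I: 4.2·73/(10 − 0.058·73) → (1533/5) ÷ (2883/500) = 51100/961 ≈ 53.174
S = 1000/(51100/961) − 10 = 4500/511 in ≈ 8.806 in
Ia = 0.2·(4500/511) = 900/511 in ≈ 1.761 in
Since P=5.680 > Ia=1.761: effective rainfall P−Ia = 50062/12775 in
Runoff Q = (P−Ia)²/(P−Ia+S) = (3.919)²/(3.919+8.806) = 1253101922/1038364775 ≈ 1.207 in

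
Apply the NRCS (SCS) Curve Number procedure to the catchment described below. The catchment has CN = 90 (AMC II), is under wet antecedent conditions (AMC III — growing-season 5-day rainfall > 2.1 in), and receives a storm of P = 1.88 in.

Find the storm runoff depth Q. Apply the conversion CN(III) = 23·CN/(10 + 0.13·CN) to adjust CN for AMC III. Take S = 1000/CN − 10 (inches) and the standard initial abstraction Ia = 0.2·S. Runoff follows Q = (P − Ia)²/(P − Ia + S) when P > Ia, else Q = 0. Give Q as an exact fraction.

Q = 85174441/60697575 in ≈ 1.403 in

Adjust CN=90 to AMC III: 23·90/(10 + 0.13·90) → 2070 ÷ (217/10) = 20700/217 ≈ 95.392
Max retention: S = 1000/(20700/217) − 10 = 100/207 in (≈ 0.483 in)
Ia = 0.2S: 0.2·0.483 = 0.097 in (exactly 20/207)
Since P=1.880 > Ia=0.097: effective rainfall P−Ia = 9229/5175 in
Q: (9229/5175)² ÷ (11729/5175) = 85174441/60697575 in (≈ 1.403 in)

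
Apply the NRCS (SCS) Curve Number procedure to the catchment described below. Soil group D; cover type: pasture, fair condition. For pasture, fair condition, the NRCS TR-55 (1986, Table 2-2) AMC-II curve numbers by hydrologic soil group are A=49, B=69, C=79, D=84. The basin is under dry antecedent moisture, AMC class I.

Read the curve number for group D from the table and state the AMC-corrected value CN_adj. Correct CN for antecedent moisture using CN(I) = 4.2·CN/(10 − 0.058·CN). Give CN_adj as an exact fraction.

CN_adj = 44100/641 ≈ 68.799

NRCS table: pasture, fair condition, soil group D → CN(II) = 84
Adjust CN=84 to AMC I: 4.2·84/(10 − 0.058·84) → (1764/5) ÷ (641/125) = 44100/641 ≈ 68.799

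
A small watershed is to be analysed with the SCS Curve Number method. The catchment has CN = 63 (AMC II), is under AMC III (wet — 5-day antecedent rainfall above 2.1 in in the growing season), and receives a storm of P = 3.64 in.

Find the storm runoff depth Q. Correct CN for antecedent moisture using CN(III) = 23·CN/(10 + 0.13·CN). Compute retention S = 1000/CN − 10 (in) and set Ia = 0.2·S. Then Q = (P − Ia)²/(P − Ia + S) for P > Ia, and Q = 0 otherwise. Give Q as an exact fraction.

CN(III) from CN(II)=63: (23·63)/(10 + 0.13·63) = 144900/1819 ≈ 79.659
Max retention: S = 1000/(144900/1819) − 10 = 3700/1449 in (≈ 2.553 in)
Ia = 0.2·(3700/1449) = 740/1449 in ≈ 0.511 in
Excess rainfall: 3.640 − 0.511 = 3.129 in; P > Ia so Q > 0
Runoff Q = (P−Ia)²/(P−Ia+S) = (3.129)²/(3.129+2.553) = 12850262881/7457242275 ≈ 1.723 in

Q = 12850262881/7457242275 in ≈ 1.723 in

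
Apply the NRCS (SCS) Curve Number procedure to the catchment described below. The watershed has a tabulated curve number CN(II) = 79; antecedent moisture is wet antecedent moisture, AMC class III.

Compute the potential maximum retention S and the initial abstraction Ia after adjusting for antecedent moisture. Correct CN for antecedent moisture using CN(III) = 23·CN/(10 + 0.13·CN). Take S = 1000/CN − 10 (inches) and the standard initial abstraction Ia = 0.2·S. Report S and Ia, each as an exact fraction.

Wet (AMC III): CN(III) = 23·79/(10 + 0.13·79) = 1817/(2027/100) = 181700/2027 ≈ 89.640
S = 1000/(181700/2027) − 10 = 2100/1817 in ≈ 1.156 in
Ia = 0.2·(2100/1817) = 420/1817 in ≈ 0.231 in

S = 2100/1817 in ≈ 1.156 in; Ia = 420/1817 in ≈ 0.231 in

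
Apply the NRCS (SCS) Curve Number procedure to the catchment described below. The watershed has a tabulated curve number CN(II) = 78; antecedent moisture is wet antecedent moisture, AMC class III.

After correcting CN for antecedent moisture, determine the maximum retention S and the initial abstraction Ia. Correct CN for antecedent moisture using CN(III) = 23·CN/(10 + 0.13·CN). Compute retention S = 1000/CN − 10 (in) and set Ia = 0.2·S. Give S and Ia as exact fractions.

Wet (AMC III): CN(III) = 23·78/(10 + 0.13·78) = 1794/(1007/50) = 89700/1007 ≈ 89.076
Retention S: 1000/CN − 10 with CN=89.076 → S = 1100/897 ≈ 1.226 in
Ia = 0.2S: 0.2·1.226 = 0.245 in (exactly 220/897)

S = 1100/897 in ≈ 1.226 in; Ia = 220/897 in ≈ 0.245 in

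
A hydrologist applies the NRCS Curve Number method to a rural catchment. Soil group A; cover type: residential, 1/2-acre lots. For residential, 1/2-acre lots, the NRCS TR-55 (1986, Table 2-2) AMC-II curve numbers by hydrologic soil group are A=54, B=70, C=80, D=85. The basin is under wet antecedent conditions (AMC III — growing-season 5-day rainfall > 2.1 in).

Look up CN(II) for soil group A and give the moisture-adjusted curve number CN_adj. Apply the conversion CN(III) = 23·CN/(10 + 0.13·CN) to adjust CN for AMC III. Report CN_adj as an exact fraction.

NRCS table: residential, 1/2-acre lots, soil group A → CN(II) = 54
CN(III) from CN(II)=54: (23·54)/(10 + 0.13·54) = 2700/37 ≈ 72.973

CN_adj = 2700/37 ≈ 72.973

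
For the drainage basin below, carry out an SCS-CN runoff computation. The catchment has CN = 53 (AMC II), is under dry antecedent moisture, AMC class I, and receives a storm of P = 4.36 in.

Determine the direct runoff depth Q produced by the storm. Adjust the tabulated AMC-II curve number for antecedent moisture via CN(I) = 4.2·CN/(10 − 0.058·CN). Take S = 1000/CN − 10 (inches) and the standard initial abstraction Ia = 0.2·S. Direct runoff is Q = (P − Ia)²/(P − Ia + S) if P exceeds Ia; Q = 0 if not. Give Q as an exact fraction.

Dry (AMC I): CN(I) = 4.2·53/(10 − 0.058·53) = (1113/5)/(3463/500) = 111300/3463 ≈ 32.140
S = 1000/(111300/3463) − 10 = 23500/1113 in ≈ 21.114 in
Ia = 0.2S: 0.2·21.114 = 4.223 in (exactly 4700/1113)
Excess rainfall: 4.360 − 4.223 = 0.137 in; P > Ia so Q > 0
Runoff Q = (P−Ia)²/(P−Ia+S) = (0.137)²/(0.137+21.114) = 14569489/16453395525 ≈ 0.001 in

Q = 14569489/16453395525 in ≈ 0.001 in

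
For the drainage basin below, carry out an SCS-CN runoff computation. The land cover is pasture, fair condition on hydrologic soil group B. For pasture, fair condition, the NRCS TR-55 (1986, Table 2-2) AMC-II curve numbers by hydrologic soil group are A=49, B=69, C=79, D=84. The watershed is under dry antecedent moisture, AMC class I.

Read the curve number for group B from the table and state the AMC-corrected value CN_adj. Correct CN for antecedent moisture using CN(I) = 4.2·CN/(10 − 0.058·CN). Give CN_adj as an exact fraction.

NRCS table: pasture, fair condition, soil group B → CN(II) = 69
Adjust CN=69 to AMC I: 4.2·69/(10 − 0.058·69) → (1449/5) ÷ (2999/500) = 144900/2999 ≈ 48.316

CN_adj = 144900/2999 ≈ 48.316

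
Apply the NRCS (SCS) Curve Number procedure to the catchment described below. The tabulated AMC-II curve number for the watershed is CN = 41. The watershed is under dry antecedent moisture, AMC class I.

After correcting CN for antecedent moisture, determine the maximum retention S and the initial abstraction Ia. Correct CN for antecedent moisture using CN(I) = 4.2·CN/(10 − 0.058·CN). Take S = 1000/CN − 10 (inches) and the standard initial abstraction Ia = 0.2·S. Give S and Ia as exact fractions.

CN(I) from CN(II)=41: (4.2·41)/(10 − 0.058·41) = 86100/3811 ≈ 22.592
Max retention: S = 1000/(86100/3811) − 10 = 29500/861 in (≈ 34.262 in)
Ia = 0.2·(29500/861) = 5900/861 in ≈ 6.852 in

S = 29500/861 in ≈ 34.262 in; Ia = 5900/861 in ≈ 6.852 in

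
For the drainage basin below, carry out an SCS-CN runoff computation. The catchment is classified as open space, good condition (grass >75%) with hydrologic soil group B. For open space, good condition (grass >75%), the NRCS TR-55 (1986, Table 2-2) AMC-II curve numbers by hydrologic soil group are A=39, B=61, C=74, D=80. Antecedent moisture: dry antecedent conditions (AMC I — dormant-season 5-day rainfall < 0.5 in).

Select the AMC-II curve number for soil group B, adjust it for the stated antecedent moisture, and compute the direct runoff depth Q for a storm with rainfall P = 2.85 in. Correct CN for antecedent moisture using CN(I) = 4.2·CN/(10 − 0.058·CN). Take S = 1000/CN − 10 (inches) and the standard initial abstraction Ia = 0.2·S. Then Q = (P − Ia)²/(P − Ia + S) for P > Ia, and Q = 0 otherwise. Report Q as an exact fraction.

NRCS table: open space, good condition (grass >75%), soil group B → CN(II) = 61
Adjust CN=61 to AMC I: 4.2·61/(10 − 0.058·61) → (1281/5) ÷ (3231/500) = 42700/1077 ≈ 39.647
Retention S: 1000/CN − 10 with CN=39.647 → S = 6500/427 ≈ 15.222 in
Ia = 0.2·(6500/427) = 1300/427 in ≈ 3.044 in
P = 2.850 ≤ Ia = 3.044 in: entire storm abstracted, Q = 0.

Q = 0 in ≈ 0.000 in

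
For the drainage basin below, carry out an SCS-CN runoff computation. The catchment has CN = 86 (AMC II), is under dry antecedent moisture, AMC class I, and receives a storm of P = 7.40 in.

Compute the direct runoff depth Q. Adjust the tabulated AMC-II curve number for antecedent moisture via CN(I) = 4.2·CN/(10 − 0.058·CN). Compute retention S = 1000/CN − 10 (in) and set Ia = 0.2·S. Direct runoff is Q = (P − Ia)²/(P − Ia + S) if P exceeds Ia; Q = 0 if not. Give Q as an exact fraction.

Q = 18258529/4368585 in ≈ 4.180 in

Adjust CN=86 to AMC I: 4.2·86/(10 − 0.058·86) → (1806/5) ÷ (1253/250) = 12900/179 ≈ 72.067
Retention S: 1000/CN − 10 with CN=72.067 → S = 500/129 ≈ 3.876 in
Ia = 0.2S: 0.2·3.876 = 0.775 in (exactly 100/129)
P − Ia = 7.400 − 0.775 = 4273/645 ≈ 6.625 in (> 0, runoff occurs)
Q = (4273/645)²/((4273/645) + 500/129) = (18258529/416025)/(6773/645) = 18258529/4368585 in ≈ 4.180 in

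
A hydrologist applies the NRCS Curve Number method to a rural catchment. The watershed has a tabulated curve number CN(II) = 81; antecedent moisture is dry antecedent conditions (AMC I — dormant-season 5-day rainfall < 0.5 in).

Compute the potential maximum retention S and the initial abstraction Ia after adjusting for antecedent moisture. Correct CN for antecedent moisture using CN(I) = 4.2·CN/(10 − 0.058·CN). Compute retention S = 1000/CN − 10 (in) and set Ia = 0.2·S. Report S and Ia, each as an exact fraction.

Adjust CN=81 to AMC I: 4.2·81/(10 − 0.058·81) → (1701/5) ÷ (2651/500) = 170100/2651 ≈ 64.164
S = 1000/(170100/2651) − 10 = 9500/1701 in ≈ 5.585 in
Ia = 0.2·(9500/1701) = 1900/1701 in ≈ 1.117 in

S = 9500/1701 in ≈ 5.585 in; Ia = 1900/1701 in ≈ 1.117 in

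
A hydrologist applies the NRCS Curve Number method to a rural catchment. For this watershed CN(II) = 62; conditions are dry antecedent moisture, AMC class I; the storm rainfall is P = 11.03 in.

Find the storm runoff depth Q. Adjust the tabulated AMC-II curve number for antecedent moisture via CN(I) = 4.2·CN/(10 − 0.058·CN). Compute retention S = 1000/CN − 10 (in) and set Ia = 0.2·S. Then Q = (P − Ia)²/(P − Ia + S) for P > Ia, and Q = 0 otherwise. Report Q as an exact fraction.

Dry (AMC I): CN(I) = 4.2·62/(10 − 0.058·62) = (1302/5)/(1601/250) = 65100/1601 ≈ 40.662
S = 1000/(65100/1601) − 10 = 9500/651 in ≈ 14.593 in
Initial abstraction Ia = S/5 = (9500/651)/5 = 1900/651 ≈ 2.919 in
Excess rainfall: 11.030 − 2.919 = 8.111 in; P > Ia so Q > 0
Q = (528053/65100)²/((528053/65100) + 9500/651) = (278839970809/4238010000)/(1478053/65100) = 278839970809/96221250300 in ≈ 2.898 in

Q = 278839970809/96221250300 in ≈ 2.898 in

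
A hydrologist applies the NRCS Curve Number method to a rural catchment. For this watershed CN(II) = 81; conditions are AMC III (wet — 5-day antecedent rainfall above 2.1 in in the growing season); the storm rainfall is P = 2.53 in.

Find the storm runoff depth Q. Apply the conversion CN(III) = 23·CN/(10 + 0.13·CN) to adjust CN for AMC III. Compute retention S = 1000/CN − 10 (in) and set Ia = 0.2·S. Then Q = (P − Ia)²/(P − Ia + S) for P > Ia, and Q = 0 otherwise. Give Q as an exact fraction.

Q = 187782688921/116128055700 in ≈ 1.617 in

CN(III) from CN(II)=81: (23·81)/(10 + 0.13·81) = 186300/2053 ≈ 90.745
Retention S: 1000/CN − 10 with CN=90.745 → S = 1900/1863 ≈ 1.020 in
Initial abstraction Ia = S/5 = (1900/1863)/5 = 380/1863 ≈ 0.204 in
P − Ia = 2.530 − 0.204 = 433339/186300 ≈ 2.326 in (> 0, runoff occurs)
Q = (433339/186300)²/((433339/186300) + 1900/1863) = (187782688921/34707690000)/(623339/186300) = 187782688921/116128055700 in ≈ 1.617 in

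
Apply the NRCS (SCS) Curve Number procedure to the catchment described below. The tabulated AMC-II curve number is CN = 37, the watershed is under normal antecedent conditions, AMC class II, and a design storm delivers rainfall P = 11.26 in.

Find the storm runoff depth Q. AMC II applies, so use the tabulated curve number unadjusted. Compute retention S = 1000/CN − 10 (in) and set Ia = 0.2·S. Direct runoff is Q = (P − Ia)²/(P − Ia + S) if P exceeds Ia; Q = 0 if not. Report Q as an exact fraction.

Q = 211149961/85157350 in ≈ 2.480 in

Average conditions: CN = 37 (no AMC adjustment).
Retention S: 1000/CN − 10 with CN=37.000 → S = 630/37 ≈ 17.027 in
Ia = 0.2·(630/37) = 126/37 in ≈ 3.405 in
P − Ia = 11.260 − 3.405 = 14531/1850 ≈ 7.855 in (> 0, runoff occurs)
Q: (14531/1850)² ÷ (46031/1850) = 211149961/85157350 in (≈ 2.480 in)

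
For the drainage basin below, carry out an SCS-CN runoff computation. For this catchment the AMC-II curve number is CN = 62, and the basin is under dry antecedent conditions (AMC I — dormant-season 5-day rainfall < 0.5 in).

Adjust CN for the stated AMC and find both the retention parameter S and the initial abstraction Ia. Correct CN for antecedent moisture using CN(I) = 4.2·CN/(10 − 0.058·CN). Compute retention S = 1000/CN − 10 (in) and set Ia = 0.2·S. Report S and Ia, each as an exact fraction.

S = 9500/651 in ≈ 14.593 in; Ia = 1900/651 in ≈ 2.919 in

Dry (AMC I): CN(I) = 4.2·62/(10 − 0.058·62) = (1302/5)/(1601/250) = 65100/1601 ≈ 40.662
Max retention: S = 1000/(65100/1601) − 10 = 9500/651 in (≈ 14.593 in)
Ia = 0.2·(9500/651) = 1900/651 in ≈ 2.919 in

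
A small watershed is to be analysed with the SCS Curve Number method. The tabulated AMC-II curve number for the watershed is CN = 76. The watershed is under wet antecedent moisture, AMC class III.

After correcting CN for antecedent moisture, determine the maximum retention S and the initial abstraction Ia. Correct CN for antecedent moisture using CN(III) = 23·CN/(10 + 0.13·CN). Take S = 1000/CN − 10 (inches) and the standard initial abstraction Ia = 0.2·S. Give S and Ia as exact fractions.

CN(III) from CN(II)=76: (23·76)/(10 + 0.13·76) = 43700/497 ≈ 87.928
Max retention: S = 1000/(43700/497) − 10 = 600/437 in (≈ 1.373 in)
Initial abstraction Ia = S/5 = (600/437)/5 = 120/437 ≈ 0.275 in

S = 600/437 in ≈ 1.373 in; Ia = 120/437 in ≈ 0.275 in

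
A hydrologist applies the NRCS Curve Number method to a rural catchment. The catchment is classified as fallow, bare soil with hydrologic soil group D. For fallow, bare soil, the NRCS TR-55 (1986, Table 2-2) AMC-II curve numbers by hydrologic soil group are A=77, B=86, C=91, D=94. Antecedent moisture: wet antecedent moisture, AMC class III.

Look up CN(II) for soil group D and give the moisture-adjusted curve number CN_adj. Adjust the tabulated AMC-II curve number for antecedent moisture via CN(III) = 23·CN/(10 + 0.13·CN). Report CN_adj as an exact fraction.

NRCS table: fallow, bare soil, soil group D → CN(II) = 94
Wet (AMC III): CN(III) = 23·94/(10 + 0.13·94) = 2162/(1111/50) = 108100/1111 ≈ 97.300

CN_adj = 108100/1111 ≈ 97.300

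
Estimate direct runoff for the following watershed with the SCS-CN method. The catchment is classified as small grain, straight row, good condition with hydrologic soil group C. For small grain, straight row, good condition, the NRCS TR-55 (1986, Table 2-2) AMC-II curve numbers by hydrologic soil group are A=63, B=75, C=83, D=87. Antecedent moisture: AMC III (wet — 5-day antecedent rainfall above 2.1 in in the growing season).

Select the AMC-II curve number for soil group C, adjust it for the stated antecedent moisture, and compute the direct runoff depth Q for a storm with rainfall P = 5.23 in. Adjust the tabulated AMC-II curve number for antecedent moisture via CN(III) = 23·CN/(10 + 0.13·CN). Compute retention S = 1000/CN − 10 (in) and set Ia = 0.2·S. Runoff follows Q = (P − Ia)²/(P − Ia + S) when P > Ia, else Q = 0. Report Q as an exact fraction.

NRCS table: small grain, straight row, good condition, soil group C → CN(II) = 83
Wet (AMC III): CN(III) = 23·83/(10 + 0.13·83) = 1909/(2079/100) = 190900/2079 ≈ 91.823
Retention S: 1000/CN − 10 with CN=91.823 → S = 1700/1909 ≈ 0.891 in
Ia = 0.2S: 0.2·0.891 = 0.178 in (exactly 340/1909)
P − Ia = 5.230 − 0.178 = 964407/190900 ≈ 5.052 in (> 0, runoff occurs)
Runoff Q = (P−Ia)²/(P−Ia+S) = (5.052)²/(5.052+0.891) = 930080861649/216558296300 ≈ 4.295 in

Q = 930080861649/216558296300 in ≈ 4.295 in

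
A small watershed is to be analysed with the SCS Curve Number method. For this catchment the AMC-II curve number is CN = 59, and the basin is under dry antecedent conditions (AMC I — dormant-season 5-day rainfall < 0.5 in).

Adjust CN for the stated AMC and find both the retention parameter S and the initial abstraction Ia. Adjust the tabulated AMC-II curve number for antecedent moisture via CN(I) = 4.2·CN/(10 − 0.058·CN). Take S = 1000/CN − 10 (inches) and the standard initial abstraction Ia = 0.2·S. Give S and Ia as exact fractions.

CN(I) from CN(II)=59: (4.2·59)/(10 − 0.058·59) = 123900/3289 ≈ 37.671
S = 1000/(123900/3289) − 10 = 20500/1239 in ≈ 16.546 in
Ia = 0.2S: 0.2·16.546 = 3.309 in (exactly 4100/1239)

S = 20500/1239 in ≈ 16.546 in; Ia = 4100/1239 in ≈ 3.309 in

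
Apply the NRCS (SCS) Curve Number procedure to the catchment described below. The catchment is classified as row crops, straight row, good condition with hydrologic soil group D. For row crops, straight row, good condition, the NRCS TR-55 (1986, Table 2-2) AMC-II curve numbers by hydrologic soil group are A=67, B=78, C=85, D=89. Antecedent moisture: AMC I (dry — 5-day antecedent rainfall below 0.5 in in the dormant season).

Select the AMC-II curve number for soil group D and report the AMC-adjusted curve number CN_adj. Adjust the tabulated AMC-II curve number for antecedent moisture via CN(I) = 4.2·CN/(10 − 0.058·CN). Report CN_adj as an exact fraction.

NRCS table: row crops, straight row, good condition, soil group D → CN(II) = 89
Adjust CN=89 to AMC I: 4.2·89/(10 − 0.058·89) → (1869/5) ÷ (2419/500) = 186900/2419 ≈ 77.263

CN_adj = 186900/2419 ≈ 77.263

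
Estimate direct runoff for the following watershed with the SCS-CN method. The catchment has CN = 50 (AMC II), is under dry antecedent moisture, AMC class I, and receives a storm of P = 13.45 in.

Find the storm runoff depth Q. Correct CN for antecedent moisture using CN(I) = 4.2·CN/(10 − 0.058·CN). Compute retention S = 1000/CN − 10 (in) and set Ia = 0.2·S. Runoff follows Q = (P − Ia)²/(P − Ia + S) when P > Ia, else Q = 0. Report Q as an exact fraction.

Adjust CN=50 to AMC I: 4.2·50/(10 − 0.058·50) → 210 ÷ (71/10) = 2100/71 ≈ 29.577
Max retention: S = 1000/(2100/71) − 10 = 500/21 in (≈ 23.810 in)
Initial abstraction Ia = S/5 = (500/21)/5 = 100/21 ≈ 4.762 in
P − Ia = 13.450 − 4.762 = 3649/420 ≈ 8.688 in (> 0, runoff occurs)
Q = (3649/420)²/((3649/420) + 500/21) = (13315201/176400)/(13649/420) = 13315201/5732580 in ≈ 2.323 in

Q = 13315201/5732580 in ≈ 2.323 in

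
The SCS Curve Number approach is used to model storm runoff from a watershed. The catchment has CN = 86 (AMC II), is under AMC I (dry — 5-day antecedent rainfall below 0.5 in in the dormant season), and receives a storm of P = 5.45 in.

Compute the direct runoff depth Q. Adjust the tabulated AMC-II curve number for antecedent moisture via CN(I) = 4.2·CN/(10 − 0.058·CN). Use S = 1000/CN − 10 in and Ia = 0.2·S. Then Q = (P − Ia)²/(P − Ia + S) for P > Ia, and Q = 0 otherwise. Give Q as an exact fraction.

CN(I) from CN(II)=86: (4.2·86)/(10 − 0.058·86) = 12900/179 ≈ 72.067
Retention S: 1000/CN − 10 with CN=72.067 → S = 500/129 ≈ 3.876 in
Ia = 0.2S: 0.2·3.876 = 0.775 in (exactly 100/129)
Excess rainfall: 5.450 − 0.775 = 4.675 in; P > Ia so Q > 0
Runoff Q = (P−Ia)²/(P−Ia+S) = (4.675)²/(4.675+3.876) = 145467721/56917380 ≈ 2.556 in

Q = 145467721/56917380 in ≈ 2.556 in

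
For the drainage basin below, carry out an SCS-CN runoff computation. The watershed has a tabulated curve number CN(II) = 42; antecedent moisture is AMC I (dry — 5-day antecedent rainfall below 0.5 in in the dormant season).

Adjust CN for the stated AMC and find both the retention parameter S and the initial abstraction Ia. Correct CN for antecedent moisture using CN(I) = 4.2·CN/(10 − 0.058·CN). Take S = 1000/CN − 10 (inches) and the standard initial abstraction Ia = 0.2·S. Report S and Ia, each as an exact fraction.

Adjust CN=42 to AMC I: 4.2·42/(10 − 0.058·42) → (882/5) ÷ (1891/250) = 44100/1891 ≈ 23.321
S = 1000/(44100/1891) − 10 = 14500/441 in ≈ 32.880 in
Ia = 0.2·(14500/441) = 2900/441 in ≈ 6.576 in

S = 14500/441 in ≈ 32.880 in; Ia = 2900/441 in ≈ 6.576 in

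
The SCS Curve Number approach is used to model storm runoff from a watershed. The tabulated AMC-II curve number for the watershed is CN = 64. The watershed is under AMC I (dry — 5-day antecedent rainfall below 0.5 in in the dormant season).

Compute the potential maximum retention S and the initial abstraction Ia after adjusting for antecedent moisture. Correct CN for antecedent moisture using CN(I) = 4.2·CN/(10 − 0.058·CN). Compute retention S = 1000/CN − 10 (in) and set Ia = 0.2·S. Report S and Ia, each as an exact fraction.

S = 375/28 in ≈ 13.393 in; Ia = 75/28 in ≈ 2.679 in

CN(I) from CN(II)=64: (4.2·64)/(10 − 0.058·64) = 5600/131 ≈ 42.748
Retention S: 1000/CN − 10 with CN=42.748 → S = 375/28 ≈ 13.393 in
Initial abstraction Ia = S/5 = (375/28)/5 = 75/28 ≈ 2.679 in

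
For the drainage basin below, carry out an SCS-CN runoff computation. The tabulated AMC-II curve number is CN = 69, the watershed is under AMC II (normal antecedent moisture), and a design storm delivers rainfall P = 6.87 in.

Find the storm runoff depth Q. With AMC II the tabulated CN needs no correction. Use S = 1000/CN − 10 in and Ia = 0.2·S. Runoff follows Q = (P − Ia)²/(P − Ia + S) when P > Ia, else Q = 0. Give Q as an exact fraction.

Q = 1697687209/498200700 in ≈ 3.408 in

AMC II — tabulated CN = 69 applies directly.
Retention S: 1000/CN − 10 with CN=69.000 → S = 310/69 ≈ 4.493 in
Ia = 0.2S: 0.2·4.493 = 0.899 in (exactly 62/69)
P − Ia = 6.870 − 0.899 = 41203/6900 ≈ 5.971 in (> 0, runoff occurs)
Q: (41203/6900)² ÷ (72203/6900) = 1697687209/498200700 in (≈ 3.408 in)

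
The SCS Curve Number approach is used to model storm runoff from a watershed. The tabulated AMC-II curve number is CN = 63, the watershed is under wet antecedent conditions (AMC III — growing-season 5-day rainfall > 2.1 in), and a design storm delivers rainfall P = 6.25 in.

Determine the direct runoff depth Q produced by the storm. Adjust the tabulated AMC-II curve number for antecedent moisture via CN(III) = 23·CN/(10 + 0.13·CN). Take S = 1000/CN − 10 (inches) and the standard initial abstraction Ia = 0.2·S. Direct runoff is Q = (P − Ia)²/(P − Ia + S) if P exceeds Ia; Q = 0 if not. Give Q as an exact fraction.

Q = 221312045/55716948 in ≈ 3.972 in

Wet (AMC III): CN(III) = 23·63/(10 + 0.13·63) = 1449/(1819/100) = 144900/1819 ≈ 79.659
Max retention: S = 1000/(144900/1819) − 10 = 3700/1449 in (≈ 2.553 in)
Ia = 0.2·(3700/1449) = 740/1449 in ≈ 0.511 in
P − Ia = 6.250 − 0.511 = 33265/5796 ≈ 5.739 in (> 0, runoff occurs)
Q = (33265/5796)²/((33265/5796) + 3700/1449) = (1106560225/33593616)/(48065/5796) = 221312045/55716948 in ≈ 3.972 in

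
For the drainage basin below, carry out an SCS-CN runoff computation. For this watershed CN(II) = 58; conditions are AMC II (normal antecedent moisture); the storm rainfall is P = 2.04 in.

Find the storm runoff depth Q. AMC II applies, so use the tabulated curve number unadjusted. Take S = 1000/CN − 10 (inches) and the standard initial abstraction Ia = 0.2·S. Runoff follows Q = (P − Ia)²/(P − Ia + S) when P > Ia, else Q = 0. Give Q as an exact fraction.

Q = 20449/457475 in ≈ 0.045 in

CN(II) = 58; AMC II needs no correction.
S = 1000/58 − 10 = 210/29 in ≈ 7.241 in
Ia = 0.2·(210/29) = 42/29 in ≈ 1.448 in
P − Ia = 2.040 − 1.448 = 429/725 ≈ 0.592 in (> 0, runoff occurs)
Q: (429/725)² ÷ (5679/725) = 20449/457475 in (≈ 0.045 in)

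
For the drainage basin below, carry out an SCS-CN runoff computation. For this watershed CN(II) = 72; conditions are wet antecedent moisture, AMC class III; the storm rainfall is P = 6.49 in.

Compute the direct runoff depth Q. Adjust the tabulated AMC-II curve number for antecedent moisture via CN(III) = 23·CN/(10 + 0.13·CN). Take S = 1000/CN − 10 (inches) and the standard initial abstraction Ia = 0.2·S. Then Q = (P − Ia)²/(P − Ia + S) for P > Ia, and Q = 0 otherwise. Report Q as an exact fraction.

Wet (AMC III): CN(III) = 23·72/(10 + 0.13·72) = 1656/(484/25) = 10350/121 ≈ 85.537
Retention S: 1000/CN − 10 with CN=85.537 → S = 350/207 ≈ 1.691 in
Ia = 0.2S: 0.2·1.691 = 0.338 in (exactly 70/207)
Excess rainfall: 6.490 − 0.338 = 6.152 in; P > Ia so Q > 0
Q = (127343/20700)²/((127343/20700) + 350/207) = (16216239649/428490000)/(162343/20700) = 16216239649/3360500100 in ≈ 4.826 in

Q = 16216239649/3360500100 in ≈ 4.826 in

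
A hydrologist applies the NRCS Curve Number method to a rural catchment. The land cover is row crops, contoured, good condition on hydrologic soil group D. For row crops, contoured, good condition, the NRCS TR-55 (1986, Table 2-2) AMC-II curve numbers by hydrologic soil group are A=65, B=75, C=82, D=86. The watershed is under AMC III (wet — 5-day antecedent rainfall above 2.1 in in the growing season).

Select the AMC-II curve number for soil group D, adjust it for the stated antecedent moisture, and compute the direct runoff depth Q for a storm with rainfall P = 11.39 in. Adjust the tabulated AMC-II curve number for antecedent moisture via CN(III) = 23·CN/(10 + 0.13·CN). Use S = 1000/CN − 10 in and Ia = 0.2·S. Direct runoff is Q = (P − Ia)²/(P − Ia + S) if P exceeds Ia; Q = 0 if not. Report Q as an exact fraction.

Q = 1237591725841/116946381900 in ≈ 10.583 in

NRCS table: row crops, contoured, good condition, soil group D → CN(II) = 86
CN(III) from CN(II)=86: (23·86)/(10 + 0.13·86) = 98900/1059 ≈ 93.390
Retention S: 1000/CN − 10 with CN=93.390 → S = 700/989 ≈ 0.708 in
Ia = 0.2S: 0.2·0.708 = 0.142 in (exactly 140/989)
P − Ia = 11.390 − 0.142 = 1112471/98900 ≈ 11.248 in (> 0, runoff occurs)
Q: (1112471/98900)² ÷ (1182471/98900) = 1237591725841/116946381900 in (≈ 10.583 in)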